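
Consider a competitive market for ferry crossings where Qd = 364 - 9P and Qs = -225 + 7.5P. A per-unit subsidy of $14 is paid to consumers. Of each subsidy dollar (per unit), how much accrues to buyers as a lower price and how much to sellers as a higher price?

Buyers gain 70/11 per unit; sellers gain 84/11 per unit

Pre-subsidy: 364 - 9P = -225 + 7.5P gives P* = 1178/33, Q* = 470/11.
With the rebate, buyers effectively pay Pb = Ps − 14, where Ps is the price sellers receive.
Demand in terms of Ps becomes Qd = 364 − 9(Ps − 14) = 490 - 9Ps. Setting this equal to supply: 490 - 9Ps = -225 + 7.5Ps, so Ps = 130/3.
Buyers pay Pb = 130/3 − 14 = 88/3; Q' = -225 + 7.5·(130/3) = 100.
Buyers' price falls by P* − Pb = 1178/33 − 88/3 = 70/11; sellers' price rises by Ps − P* = 130/3 − 1178/33 = 84/11.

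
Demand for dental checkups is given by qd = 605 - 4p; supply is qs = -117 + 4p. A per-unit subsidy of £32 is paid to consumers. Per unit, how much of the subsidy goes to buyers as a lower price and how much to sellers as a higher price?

Pre-subsidy: 605 - 4p = -117 + 4p gives p* = 90.25, q* = 244.
With the rebate, buyers effectively pay pb = ps − 32, where ps is the price sellers receive.
Demand in terms of ps becomes qd = 605 − 4(ps − 32) = 733 - 4ps. Setting this equal to supply: 733 - 4ps = -117 + 4ps, so ps = 106.25.
Buyers pay pb = 106.25 − 32 = 74.25; q' = -117 + 4·106.25 = 308.
Buyers' price falls by p* − pb = 90.25 − 74.25 = 16; sellers' price rises by ps − p* = 106.25 − 90.25 = 16.

Buyers gain £16 per unit; sellers gain £16 per unit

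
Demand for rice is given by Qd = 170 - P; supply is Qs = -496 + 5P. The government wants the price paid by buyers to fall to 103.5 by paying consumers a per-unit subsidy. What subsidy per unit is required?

At a buyer price of 103.5, quantity demanded is 170 − 1·103.5 = 66.5.
Sellers supply 66.5 only when they receive Ps with -496 + 5·Ps = 66.5, i.e. Ps = 112.5.
s = Ps − Pb = 112.5 − 103.5 = 9.

Required subsidy s = 9 per unit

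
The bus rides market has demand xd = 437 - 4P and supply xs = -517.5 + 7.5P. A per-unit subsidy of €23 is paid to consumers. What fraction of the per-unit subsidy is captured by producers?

Producer share = 8/23

Pre-subsidy: 437 - 4P = -517.5 + 7.5P gives P* = 83, x* = 105.
With the rebate, buyers effectively pay Pb = Ps − 23, where Ps is the price sellers receive.
Demand in terms of Ps becomes xd = 437 − 4(Ps − 23) = 529 - 4Ps. Setting this equal to supply: 529 - 4Ps = -517.5 + 7.5Ps, so Ps = 91.
Buyers pay Pb = 91 − 23 = 68; x' = -517.5 + 7.5·91 = 165.
Buyers' price falls by P* − Pb = 83 − 68 = 15; sellers' price rises by Ps − P* = 91 − 83 = 8.
So producers capture 8/23 = 8/23 of each unit of subsidy.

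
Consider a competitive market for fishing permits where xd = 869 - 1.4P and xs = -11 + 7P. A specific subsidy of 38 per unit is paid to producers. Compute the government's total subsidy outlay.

Government cost = 87400/3

Pre-subsidy: 869 - 1.4P = -11 + 7P gives P* = 2200/21, x* = 2167/3.
With the subsidy, sellers receive Ps = Pb + 38 for each unit, where Pb is the price buyers pay.
Supply in terms of Pb becomes xs = -11 + 7(Pb + 38) = 255 + 7Pb. Setting this equal to demand: 869 - 1.4Pb = 255 + 7Pb, so Pb = 1535/21.
Sellers receive Ps = 1535/21 + 38 = 2333/21; x' = 869 − 1.4·(1535/21) = 2300/3.
Government outlay = subsidy × quantity = 38 × 2300/3 = 87400/3.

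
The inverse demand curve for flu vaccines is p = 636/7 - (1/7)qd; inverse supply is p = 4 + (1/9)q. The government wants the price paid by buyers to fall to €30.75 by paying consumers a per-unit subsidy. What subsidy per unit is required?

At a buyer price of 30.75, quantity demanded is 636 − 7·30.75 = 420.75.
Sellers supply 420.75 only when they receive ps = 4 + (1/9)·420.75 = 50.75.
s = ps − pb = 50.75 − 30.75 = 20.

Required subsidy s = €20 per unit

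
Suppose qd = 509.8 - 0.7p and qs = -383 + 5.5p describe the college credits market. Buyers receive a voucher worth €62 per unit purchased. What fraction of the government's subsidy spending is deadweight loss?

Pre-subsidy: 509.8 - 0.7p = -383 + 5.5p gives p* = 144, q* = 409.
With the rebate, buyers effectively pay pb = ps − 62, where ps is the price sellers receive.
Demand in terms of ps becomes qd = 509.8 − 0.7(ps − 62) = 553.2 - 0.7ps. Setting this equal to supply: 553.2 - 0.7ps = -383 + 5.5ps, so ps = 151.
Buyers pay pb = 151 − 62 = 89; q' = -383 + 5.5·151 = 447.5.
ΔCS = ½(409 + 447.5)(144 − 89) = 23553.75; ΔPS = ½(409 + 447.5)(151 − 144) = 2997.75.
Government spending = 62 × 447.5 = 27745.
DWL = ½ × 62 × (447.5 − 409) = 1193.5; fraction = 1193.5 / 27745 = 77/1790.

DWL / government spending = 77/1790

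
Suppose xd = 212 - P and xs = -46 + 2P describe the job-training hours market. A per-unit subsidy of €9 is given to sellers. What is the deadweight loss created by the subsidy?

Deadweight loss = €27

Pre-subsidy: 212 - P = -46 + 2P gives P* = 86, x* = 126.
With the subsidy, sellers receive Ps = Pb + 9 for each unit, where Pb is the price buyers pay.
Supply in terms of Pb becomes xs = -46 + 2(Pb + 9) = -28 + 2Pb. Setting this equal to demand: 212 - Pb = -28 + 2Pb, so Pb = 80.
Sellers receive Ps = 80 + 9 = 89; x' = 212 − 1·80 = 132.
The subsidy expands output by 132 − 126 = 6 past the efficient level; on those units the gap between marginal cost and willingness to pay runs from 0 up to 9.
DWL = ½ × 9 × 6 = 27.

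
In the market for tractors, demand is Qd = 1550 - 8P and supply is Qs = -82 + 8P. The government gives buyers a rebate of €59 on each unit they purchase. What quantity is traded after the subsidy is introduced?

Q' = 970

Pre-subsidy: 1550 - 8P = -82 + 8P gives P* = 102, Q* = 734.
With the rebate, buyers effectively pay Pb = Ps − 59, where Ps is the price sellers receive.
Demand in terms of Ps becomes Qd = 1550 − 8(Ps − 59) = 2022 - 8Ps. Setting this equal to supply: 2022 - 8Ps = -82 + 8Ps, so Ps = 131.5.
Buyers pay Pb = 131.5 − 59 = 72.5; Q' = -82 + 8·131.5 = 970.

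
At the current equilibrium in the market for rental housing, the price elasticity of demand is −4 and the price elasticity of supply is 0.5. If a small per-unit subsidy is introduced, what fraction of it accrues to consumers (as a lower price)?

For a small subsidy around the equilibrium, the benefit split depends on the relative slopes, which at a point are proportional to the elasticities.
Buyer share = εs/(εs + |εd|) = 0.5/(0.5 + 4) = 1/9; seller share = |εd|/(εs + |εd|) = 8/9.

Consumer share = 1/9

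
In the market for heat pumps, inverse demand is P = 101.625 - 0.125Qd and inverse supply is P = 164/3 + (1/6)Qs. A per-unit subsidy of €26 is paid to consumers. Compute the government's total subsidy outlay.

Government cost = 45526/7

Pre-subsidy: 101.625 - 0.125Q = 164/3 + (1/6)Q gives Q* = 161 and P* = 81.5.
With the rebate, buyers effectively pay Pb = Ps − 26, where Ps is the price sellers receive.
On the curves, Pb = 101.625 - 0.125Q and Ps = 164/3 + (1/6)Q; the wedge Ps − Pb = 26 gives 164/3 + (1/6)Q − (101.625 - 0.125Q) = 26, so Q' = 1751/7.
Then Pb = 101.625 − 0.125·(1751/7) = 985/14 and Ps = 164/3 + (1/6)·(1751/7) = 1349/14.
Government outlay = subsidy × quantity = 26 × 1751/7 = 45526/7.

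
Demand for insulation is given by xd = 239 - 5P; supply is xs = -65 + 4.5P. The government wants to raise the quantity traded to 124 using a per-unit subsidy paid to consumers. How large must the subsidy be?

Required subsidy s = 19 per unit

At x = 124, invert demand for the buyer price: Pb = (239 − 124)/5 = 23; invert supply for the seller price: Ps = (124 − (-65))/4.5 = 42.
The subsidy must fill the gap: s = Ps − Pb = 42 − 23 = 19.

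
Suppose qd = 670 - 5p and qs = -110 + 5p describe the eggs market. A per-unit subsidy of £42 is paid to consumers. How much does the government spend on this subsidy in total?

Government cost = £16170

Pre-subsidy: 670 - 5p = -110 + 5p gives p* = 78, q* = 280.
With the rebate, buyers effectively pay pb = ps − 42, where ps is the price sellers receive.
Demand in terms of ps becomes qd = 670 − 5(ps − 42) = 880 - 5ps. Setting this equal to supply: 880 - 5ps = -110 + 5ps, so ps = 99.
Buyers pay pb = 99 − 42 = 57; q' = -110 + 5·99 = 385.
Government outlay = subsidy × quantity = 42 × 385 = 16170.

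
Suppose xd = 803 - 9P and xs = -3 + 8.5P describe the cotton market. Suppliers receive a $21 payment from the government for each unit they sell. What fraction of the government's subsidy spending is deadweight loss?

DWL / government spending = 3213/33620

Pre-subsidy: 803 - 9P = -3 + 8.5P gives P* = 1612/35, x* = 13597/35.
With the subsidy, sellers receive Ps = Pb + 21 for each unit, where Pb is the price buyers pay.
Supply in terms of Pb becomes xs = -3 + 8.5(Pb + 21) = 175.5 + 8.5Pb. Setting this equal to demand: 803 - 9Pb = 175.5 + 8.5Pb, so Pb = 251/7.
Sellers receive Ps = 251/7 + 21 = 398/7; x' = 803 − 9·(251/7) = 3362/7.
ΔCS = ½(13597/35 + 3362/7)(1612/35 − 251/7) = 1550757/350; ΔPS = ½(13597/35 + 3362/7)(398/7 − 1612/35) = 820989/175.
Government spending = 21 × 3362/7 = 10086.
DWL = ½ × 21 × (3362/7 − 13597/35) = 963.9; fraction = 963.9 / 10086 = 3213/33620.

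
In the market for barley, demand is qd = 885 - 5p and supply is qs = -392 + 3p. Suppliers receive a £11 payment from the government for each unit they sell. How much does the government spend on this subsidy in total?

Pre-subsidy: 885 - 5p = -392 + 3p gives p* = 159.625, q* = 86.875.
With the subsidy, sellers receive ps = pb + 11 for each unit, where pb is the price buyers pay.
Supply in terms of pb becomes qs = -392 + 3(pb + 11) = -359 + 3pb. Setting this equal to demand: 885 - 5pb = -359 + 3pb, so pb = 155.5.
Sellers receive ps = 155.5 + 11 = 166.5; q' = 885 − 5·155.5 = 107.5.
Government outlay = subsidy × quantity = 11 × 107.5 = 1182.5.

Government cost = £1182.5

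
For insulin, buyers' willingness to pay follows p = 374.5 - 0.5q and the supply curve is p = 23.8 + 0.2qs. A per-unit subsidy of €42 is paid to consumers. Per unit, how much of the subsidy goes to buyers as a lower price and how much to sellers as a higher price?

Pre-subsidy: 374.5 - 0.5q = 23.8 + 0.2q gives q* = 501 and p* = 124.
With the rebate, buyers effectively pay pb = ps − 42, where ps is the price sellers receive.
On the curves, pb = 374.5 - 0.5q and ps = 23.8 + 0.2q; the wedge ps − pb = 42 gives 23.8 + 0.2q − (374.5 - 0.5q) = 42, so q' = 561.
Then pb = 374.5 − 0.5·561 = 94 and ps = 23.8 + 0.2·561 = 136.
Buyers' price falls by p* − pb = 124 − 94 = 30; sellers' price rises by ps − p* = 136 − 124 = 12.

Buyers gain €30 per unit; sellers gain €12 per unit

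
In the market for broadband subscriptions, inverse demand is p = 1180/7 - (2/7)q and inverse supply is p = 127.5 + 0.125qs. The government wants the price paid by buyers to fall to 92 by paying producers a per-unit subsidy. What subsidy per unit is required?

At a buyer price of 92, quantity demanded is 590 − 3.5·92 = 268.
Sellers supply 268 only when they receive ps = 127.5 + 0.125·268 = 161.
s = ps − pb = 161 − 92 = 69.

Required subsidy s = 69 per unit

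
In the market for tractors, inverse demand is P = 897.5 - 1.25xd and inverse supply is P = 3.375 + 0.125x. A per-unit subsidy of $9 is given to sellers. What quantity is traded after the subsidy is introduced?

Pre-subsidy: 897.5 - 1.25x = 3.375 + 0.125x gives x* = 7153/11 and P* = 3725/44.
With the subsidy, sellers receive Ps = Pb + 9 for each unit, where Pb is the price buyers pay.
On the curves, Pb = 897.5 - 1.25x and Ps = 3.375 + 0.125x; the wedge Ps − Pb = 9 gives 3.375 + 0.125x − (897.5 - 1.25x) = 9, so x' = 7225/11.
Then Pb = 897.5 − 1.25·(7225/11) = 3365/44 and Ps = 3.375 + 0.125·(7225/11) = 3761/44.

x' = 7225/11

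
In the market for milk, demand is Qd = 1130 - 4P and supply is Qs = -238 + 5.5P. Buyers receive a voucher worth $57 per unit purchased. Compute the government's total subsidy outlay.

Pre-subsidy: 1130 - 4P = -238 + 5.5P gives P* = 144, Q* = 554.
With the rebate, buyers effectively pay Pb = Ps − 57, where Ps is the price sellers receive.
Demand in terms of Ps becomes Qd = 1130 − 4(Ps − 57) = 1358 - 4Ps. Setting this equal to supply: 1358 - 4Ps = -238 + 5.5Ps, so Ps = 168.
Buyers pay Pb = 168 − 57 = 111; Q' = -238 + 5.5·168 = 686.
Government outlay = subsidy × quantity = 57 × 686 = 39102.

Government cost = $39102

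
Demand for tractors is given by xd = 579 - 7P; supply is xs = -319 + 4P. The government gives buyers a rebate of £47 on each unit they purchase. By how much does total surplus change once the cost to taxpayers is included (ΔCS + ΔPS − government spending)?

Pre-subsidy: 579 - 7P = -319 + 4P gives P* = 898/11, x* = 83/11.
With the rebate, buyers effectively pay Pb = Ps − 47, where Ps is the price sellers receive.
Demand in terms of Ps becomes xd = 579 − 7(Ps − 47) = 908 - 7Ps. Setting this equal to supply: 908 - 7Ps = -319 + 4Ps, so Ps = 1227/11.
Buyers pay Pb = 1227/11 − 47 = 710/11; x' = -319 + 4·(1227/11) = 1399/11.
ΔCS = ½(83/11 + 1399/11)(898/11 − 710/11) = 139308/121; ΔPS = ½(83/11 + 1399/11)(1227/11 − 898/11) = 243789/121.
Government spending = 47 × 1399/11 = 65753/11.
Net change = 139308/121 + 243789/121 − 65753/11 = -30926/11. The loss equals the DWL triangle ½·47·1316/11.

Net change in total surplus = -30926/11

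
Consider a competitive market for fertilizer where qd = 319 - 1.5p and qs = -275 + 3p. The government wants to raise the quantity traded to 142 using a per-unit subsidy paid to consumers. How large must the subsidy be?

Required subsidy s = 21 per unit

At q = 142, invert demand for the buyer price: pb = (319 − 142)/1.5 = 118; invert supply for the seller price: ps = (142 − (-275))/3 = 139.
The subsidy must fill the gap: s = ps − pb = 139 − 118 = 21.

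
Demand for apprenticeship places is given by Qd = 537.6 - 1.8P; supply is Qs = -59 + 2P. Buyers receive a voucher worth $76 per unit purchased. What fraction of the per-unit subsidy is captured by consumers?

Consumer share = 10/19

Pre-subsidy: 537.6 - 1.8P = -59 + 2P gives P* = 157, Q* = 255.
With the rebate, buyers effectively pay Pb = Ps − 76, where Ps is the price sellers receive.
Demand in terms of Ps becomes Qd = 537.6 − 1.8(Ps − 76) = 674.4 - 1.8Ps. Setting this equal to supply: 674.4 - 1.8Ps = -59 + 2Ps, so Ps = 193.
Buyers pay Pb = 193 − 76 = 117; Q' = -59 + 2·193 = 327.
Buyers' price falls by P* − Pb = 157 − 117 = 40; sellers' price rises by Ps − P* = 193 − 157 = 36.
So consumers capture 40/76 = 10/19 of each unit of subsidy.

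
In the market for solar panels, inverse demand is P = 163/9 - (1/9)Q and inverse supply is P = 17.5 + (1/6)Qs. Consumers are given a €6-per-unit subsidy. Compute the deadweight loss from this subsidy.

Pre-subsidy: 163/9 - (1/9)Q = 17.5 + (1/6)Q gives Q* = 2.2 and P* = 268/15.
With the rebate, buyers effectively pay Pb = Ps − 6, where Ps is the price sellers receive.
On the curves, Pb = 163/9 - (1/9)Q and Ps = 17.5 + (1/6)Q; the wedge Ps − Pb = 6 gives 17.5 + (1/6)Q − (163/9 - (1/9)Q) = 6, so Q' = 23.8.
Then Pb = 163/9 − (1/9)·23.8 = 232/15 and Ps = 17.5 + (1/6)·23.8 = 322/15.
The subsidy expands output by 23.8 − 2.2 = 21.6 past the efficient level; on those units the gap between marginal cost and willingness to pay runs from 0 up to 6.
DWL = ½ × 6 × 21.6 = 64.8.

Deadweight loss = €64.8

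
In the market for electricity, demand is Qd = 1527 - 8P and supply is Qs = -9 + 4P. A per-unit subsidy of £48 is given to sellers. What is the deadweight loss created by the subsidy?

Deadweight loss = £3072

Pre-subsidy: 1527 - 8P = -9 + 4P gives P* = 128, Q* = 503.
With the subsidy, sellers receive Ps = Pb + 48 for each unit, where Pb is the price buyers pay.
Supply in terms of Pb becomes Qs = -9 + 4(Pb + 48) = 183 + 4Pb. Setting this equal to demand: 1527 - 8Pb = 183 + 4Pb, so Pb = 112.
Sellers receive Ps = 112 + 48 = 160; Q' = 1527 − 8·112 = 631.
The subsidy expands output by 631 − 503 = 128 past the efficient level; on those units the gap between marginal cost and willingness to pay runs from 0 up to 48.
DWL = ½ × 48 × 128 = 3072.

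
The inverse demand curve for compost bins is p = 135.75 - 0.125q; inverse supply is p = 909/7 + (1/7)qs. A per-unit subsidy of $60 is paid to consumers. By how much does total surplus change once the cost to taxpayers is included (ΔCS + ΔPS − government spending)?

Pre-subsidy: 135.75 - 0.125q = 909/7 + (1/7)q gives q* = 22 and p* = 133.
With the rebate, buyers effectively pay pb = ps − 60, where ps is the price sellers receive.
On the curves, pb = 135.75 - 0.125q and ps = 909/7 + (1/7)q; the wedge ps − pb = 60 gives 909/7 + (1/7)q − (135.75 - 0.125q) = 60, so q' = 246.
Then pb = 135.75 − 0.125·246 = 105 and ps = 909/7 + (1/7)·246 = 165.
ΔCS = ½(22 + 246)(133 − 105) = 3752; ΔPS = ½(22 + 246)(165 − 133) = 4288.
Government spending = 60 × 246 = 14760.
Net change = 3752 + 4288 − 14760 = -6720. The loss equals the DWL triangle ½·60·224.

Net change in total surplus = -$6720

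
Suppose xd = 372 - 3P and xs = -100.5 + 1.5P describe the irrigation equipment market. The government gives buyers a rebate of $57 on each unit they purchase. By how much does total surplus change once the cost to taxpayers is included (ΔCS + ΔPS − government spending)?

Net change in total surplus = -$1624.5

Pre-subsidy: 372 - 3P = -100.5 + 1.5P gives P* = 105, x* = 57.
With the rebate, buyers effectively pay Pb = Ps − 57, where Ps is the price sellers receive.
Demand in terms of Ps becomes xd = 372 − 3(Ps − 57) = 543 - 3Ps. Setting this equal to supply: 543 - 3Ps = -100.5 + 1.5Ps, so Ps = 143.
Buyers pay Pb = 143 − 57 = 86; x' = -100.5 + 1.5·143 = 114.
ΔCS = ½(57 + 114)(105 − 86) = 1624.5; ΔPS = ½(57 + 114)(143 − 105) = 3249.
Government spending = 57 × 114 = 6498.
Net change = 1624.5 + 3249 − 6498 = -1624.5. The loss equals the DWL triangle ½·57·57.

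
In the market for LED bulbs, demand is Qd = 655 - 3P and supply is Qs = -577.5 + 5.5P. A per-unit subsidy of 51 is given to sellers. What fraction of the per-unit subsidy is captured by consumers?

Pre-subsidy: 655 - 3P = -577.5 + 5.5P gives P* = 145, Q* = 220.
With the subsidy, sellers receive Ps = Pb + 51 for each unit, where Pb is the price buyers pay.
Supply in terms of Pb becomes Qs = -577.5 + 5.5(Pb + 51) = -297 + 5.5Pb. Setting this equal to demand: 655 - 3Pb = -297 + 5.5Pb, so Pb = 112.
Sellers receive Ps = 112 + 51 = 163; Q' = 655 − 3·112 = 319.
Buyers' price falls by P* − Pb = 145 − 112 = 33; sellers' price rises by Ps − P* = 163 − 145 = 18.
So consumers capture 33/51 = 11/17 of each unit of subsidy.

Consumer share = 11/17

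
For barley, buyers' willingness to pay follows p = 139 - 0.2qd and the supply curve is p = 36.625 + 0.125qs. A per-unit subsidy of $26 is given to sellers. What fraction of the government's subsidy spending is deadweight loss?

Pre-subsidy: 139 - 0.2q = 36.625 + 0.125q gives q* = 315 and p* = 76.
With the subsidy, sellers receive ps = pb + 26 for each unit, where pb is the price buyers pay.
On the curves, pb = 139 - 0.2q and ps = 36.625 + 0.125q; the wedge ps − pb = 26 gives 36.625 + 0.125q − (139 - 0.2q) = 26, so q' = 395.
Then pb = 139 − 0.2·395 = 60 and ps = 36.625 + 0.125·395 = 86.
ΔCS = ½(315 + 395)(76 − 60) = 5680; ΔPS = ½(315 + 395)(86 − 76) = 3550.
Government spending = 26 × 395 = 10270.
DWL = ½ × 26 × (395 − 315) = 1040; fraction = 1040 / 10270 = 8/79.

DWL / government spending = 8/79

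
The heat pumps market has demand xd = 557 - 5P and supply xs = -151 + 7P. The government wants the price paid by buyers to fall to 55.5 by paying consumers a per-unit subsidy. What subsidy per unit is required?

At a buyer price of 55.5, quantity demanded is 557 − 5·55.5 = 279.5.
Sellers supply 279.5 only when they receive Ps with -151 + 7·Ps = 279.5, i.e. Ps = 61.5.
s = Ps − Pb = 61.5 − 55.5 = 6.

Required subsidy s = 6 per unit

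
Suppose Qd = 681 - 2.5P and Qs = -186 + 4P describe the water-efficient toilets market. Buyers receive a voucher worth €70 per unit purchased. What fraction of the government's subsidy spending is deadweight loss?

DWL / government spending = 350/2959

Pre-subsidy: 681 - 2.5P = -186 + 4P gives P* = 1734/13, Q* = 4518/13.
With the rebate, buyers effectively pay Pb = Ps − 70, where Ps is the price sellers receive.
Demand in terms of Ps becomes Qd = 681 − 2.5(Ps − 70) = 856 - 2.5Ps. Setting this equal to supply: 856 - 2.5Ps = -186 + 4Ps, so Ps = 2084/13.
Buyers pay Pb = 2084/13 − 70 = 1174/13; Q' = -186 + 4·(2084/13) = 5918/13.
ΔCS = ½(4518/13 + 5918/13)(1734/13 − 1174/13) = 2922080/169; ΔPS = ½(4518/13 + 5918/13)(2084/13 − 1734/13) = 1826300/169.
Government spending = 70 × 5918/13 = 414260/13.
DWL = ½ × 70 × (5918/13 − 4518/13) = 49000/13; fraction = (49000/13) / (414260/13) = 350/2959.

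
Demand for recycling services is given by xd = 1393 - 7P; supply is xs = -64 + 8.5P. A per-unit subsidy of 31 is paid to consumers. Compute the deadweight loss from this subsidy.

Pre-subsidy: 1393 - 7P = -64 + 8.5P gives P* = 94, x* = 735.
With the rebate, buyers effectively pay Pb = Ps − 31, where Ps is the price sellers receive.
Demand in terms of Ps becomes xd = 1393 − 7(Ps − 31) = 1610 - 7Ps. Setting this equal to supply: 1610 - 7Ps = -64 + 8.5Ps, so Ps = 108.
Buyers pay Pb = 108 − 31 = 77; x' = -64 + 8.5·108 = 854.
The subsidy expands output by 854 − 735 = 119 past the efficient level; on those units the gap between marginal cost and willingness to pay runs from 0 up to 31.
DWL = ½ × 31 × 119 = 1844.5.

Deadweight loss = 1844.5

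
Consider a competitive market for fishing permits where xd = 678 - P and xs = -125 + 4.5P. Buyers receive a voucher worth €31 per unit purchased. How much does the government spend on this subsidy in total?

Pre-subsidy: 678 - P = -125 + 4.5P gives P* = 146, x* = 532.
With the rebate, buyers effectively pay Pb = Ps − 31, where Ps is the price sellers receive.
Demand in terms of Ps becomes xd = 678 − 1(Ps − 31) = 709 - Ps. Setting this equal to supply: 709 - Ps = -125 + 4.5Ps, so Ps = 1668/11.
Buyers pay Pb = 1668/11 − 31 = 1327/11; x' = -125 + 4.5·(1668/11) = 6131/11.
Government outlay = subsidy × quantity = 31 × 6131/11 = 190061/11.

Government cost = 190061/11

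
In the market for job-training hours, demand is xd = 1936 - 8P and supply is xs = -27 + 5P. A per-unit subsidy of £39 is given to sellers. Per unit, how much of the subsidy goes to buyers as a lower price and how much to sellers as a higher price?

Buyers gain £15 per unit; sellers gain £24 per unit

Pre-subsidy: 1936 - 8P = -27 + 5P gives P* = 151, x* = 728.
With the subsidy, sellers receive Ps = Pb + 39 for each unit, where Pb is the price buyers pay.
Supply in terms of Pb becomes xs = -27 + 5(Pb + 39) = 168 + 5Pb. Setting this equal to demand: 1936 - 8Pb = 168 + 5Pb, so Pb = 136.
Sellers receive Ps = 136 + 39 = 175; x' = 1936 − 8·136 = 848.
Buyers' price falls by P* − Pb = 151 − 136 = 15; sellers' price rises by Ps − P* = 175 − 151 = 24.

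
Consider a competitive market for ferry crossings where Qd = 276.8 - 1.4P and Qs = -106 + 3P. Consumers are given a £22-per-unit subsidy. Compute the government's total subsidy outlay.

Pre-subsidy: 276.8 - 1.4P = -106 + 3P gives P* = 87, Q* = 155.
With the rebate, buyers effectively pay Pb = Ps − 22, where Ps is the price sellers receive.
Demand in terms of Ps becomes Qd = 276.8 − 1.4(Ps − 22) = 307.6 - 1.4Ps. Setting this equal to supply: 307.6 - 1.4Ps = -106 + 3Ps, so Ps = 94.
Buyers pay Pb = 94 − 22 = 72; Q' = -106 + 3·94 = 176.
Government outlay = subsidy × quantity = 22 × 176 = 3872.

Government cost = £3872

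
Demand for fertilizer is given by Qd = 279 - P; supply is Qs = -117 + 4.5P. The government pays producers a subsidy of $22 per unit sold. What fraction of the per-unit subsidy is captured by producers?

Producer share = 2/11

Pre-subsidy: 279 - P = -117 + 4.5P gives P* = 72, Q* = 207.
With the subsidy, sellers receive Ps = Pb + 22 for each unit, where Pb is the price buyers pay.
Supply in terms of Pb becomes Qs = -117 + 4.5(Pb + 22) = -18 + 4.5Pb. Setting this equal to demand: 279 - Pb = -18 + 4.5Pb, so Pb = 54.
Sellers receive Ps = 54 + 22 = 76; Q' = 279 − 1·54 = 225.
Buyers' price falls by P* − Pb = 72 − 54 = 18; sellers' price rises by Ps − P* = 76 − 72 = 4.
So producers capture 4/22 = 2/11 of each unit of subsidy.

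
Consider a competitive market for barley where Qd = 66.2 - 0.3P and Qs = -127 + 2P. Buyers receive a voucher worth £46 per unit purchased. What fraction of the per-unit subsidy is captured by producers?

Producer share = 3/23

Pre-subsidy: 66.2 - 0.3P = -127 + 2P gives P* = 84, Q* = 41.
With the rebate, buyers effectively pay Pb = Ps − 46, where Ps is the price sellers receive.
Demand in terms of Ps becomes Qd = 66.2 − 0.3(Ps − 46) = 80 - 0.3Ps. Setting this equal to supply: 80 - 0.3Ps = -127 + 2Ps, so Ps = 90.
Buyers pay Pb = 90 − 46 = 44; Q' = -127 + 2·90 = 53.
Buyers' price falls by P* − Pb = 84 − 44 = 40; sellers' price rises by Ps − P* = 90 − 84 = 6.
So producers capture 6/46 = 3/23 of each unit of subsidy.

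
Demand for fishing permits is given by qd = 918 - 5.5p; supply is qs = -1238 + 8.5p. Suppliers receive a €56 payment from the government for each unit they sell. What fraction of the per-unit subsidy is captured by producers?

Pre-subsidy: 918 - 5.5p = -1238 + 8.5p gives p* = 154, q* = 71.
With the subsidy, sellers receive ps = pb + 56 for each unit, where pb is the price buyers pay.
Supply in terms of pb becomes qs = -1238 + 8.5(pb + 56) = -762 + 8.5pb. Setting this equal to demand: 918 - 5.5pb = -762 + 8.5pb, so pb = 120.
Sellers receive ps = 120 + 56 = 176; q' = 918 − 5.5·120 = 258.
Buyers' price falls by p* − pb = 154 − 120 = 34; sellers' price rises by ps − p* = 176 − 154 = 22.
So producers capture 22/56 = 11/28 of each unit of subsidy.

Producer share = 11/28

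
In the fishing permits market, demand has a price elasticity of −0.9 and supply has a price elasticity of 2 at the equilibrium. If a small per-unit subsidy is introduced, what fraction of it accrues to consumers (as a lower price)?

Consumer share = 20/29

For a small subsidy around the equilibrium, the benefit split depends on the relative slopes, which at a point are proportional to the elasticities.
Buyer share = εs/(εs + |εd|) = 2/(2 + 0.9) = 20/29; seller share = |εd|/(εs + |εd|) = 9/29.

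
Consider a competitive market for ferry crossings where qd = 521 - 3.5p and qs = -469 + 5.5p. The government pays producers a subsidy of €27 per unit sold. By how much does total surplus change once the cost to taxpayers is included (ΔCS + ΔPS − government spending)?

Pre-subsidy: 521 - 3.5p = -469 + 5.5p gives p* = 110, q* = 136.
With the subsidy, sellers receive ps = pb + 27 for each unit, where pb is the price buyers pay.
Supply in terms of pb becomes qs = -469 + 5.5(pb + 27) = -320.5 + 5.5pb. Setting this equal to demand: 521 - 3.5pb = -320.5 + 5.5pb, so pb = 93.5.
Sellers receive ps = 93.5 + 27 = 120.5; q' = 521 − 3.5·93.5 = 193.75.
ΔCS = ½(136 + 193.75)(110 − 93.5) = 2720.4375; ΔPS = ½(136 + 193.75)(120.5 − 110) = 1731.1875.
Government spending = 27 × 193.75 = 5231.25.
Net change = 2720.4375 + 1731.1875 − 5231.25 = -779.625. The loss equals the DWL triangle ½·27·57.75.

Net change in total surplus = -€779.625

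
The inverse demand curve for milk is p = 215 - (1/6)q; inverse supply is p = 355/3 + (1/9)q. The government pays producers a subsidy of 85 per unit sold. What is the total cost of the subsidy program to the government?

Pre-subsidy: 215 - (1/6)q = 355/3 + (1/9)q gives q* = 348 and p* = 157.
With the subsidy, sellers receive ps = pb + 85 for each unit, where pb is the price buyers pay.
On the curves, pb = 215 - (1/6)q and ps = 355/3 + (1/9)q; the wedge ps − pb = 85 gives 355/3 + (1/9)q − (215 - (1/6)q) = 85, so q' = 654.
Then pb = 215 − (1/6)·654 = 106 and ps = 355/3 + (1/9)·654 = 191.
Government outlay = subsidy × quantity = 85 × 654 = 55590.

Government cost = 55590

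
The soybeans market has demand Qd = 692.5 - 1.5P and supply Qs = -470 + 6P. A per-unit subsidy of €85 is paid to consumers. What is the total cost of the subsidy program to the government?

Government cost = €47770

Pre-subsidy: 692.5 - 1.5P = -470 + 6P gives P* = 155, Q* = 460.
With the rebate, buyers effectively pay Pb = Ps − 85, where Ps is the price sellers receive.
Demand in terms of Ps becomes Qd = 692.5 − 1.5(Ps − 85) = 820 - 1.5Ps. Setting this equal to supply: 820 - 1.5Ps = -470 + 6Ps, so Ps = 172.
Buyers pay Pb = 172 − 85 = 87; Q' = -470 + 6·172 = 562.
Government outlay = subsidy × quantity = 85 × 562 = 47770.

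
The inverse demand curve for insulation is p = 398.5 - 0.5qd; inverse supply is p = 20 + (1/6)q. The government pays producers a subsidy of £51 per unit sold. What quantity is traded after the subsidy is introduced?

q' = 644.25

Pre-subsidy: 398.5 - 0.5q = 20 + (1/6)q gives q* = 567.75 and p* = 114.625.
With the subsidy, sellers receive ps = pb + 51 for each unit, where pb is the price buyers pay.
On the curves, pb = 398.5 - 0.5q and ps = 20 + (1/6)q; the wedge ps − pb = 51 gives 20 + (1/6)q − (398.5 - 0.5q) = 51, so q' = 644.25.
Then pb = 398.5 − 0.5·644.25 = 76.375 and ps = 20 + (1/6)·644.25 = 127.375.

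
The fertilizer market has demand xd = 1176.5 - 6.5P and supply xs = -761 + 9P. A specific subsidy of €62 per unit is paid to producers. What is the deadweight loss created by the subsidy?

Deadweight loss = €7254

Pre-subsidy: 1176.5 - 6.5P = -761 + 9P gives P* = 125, x* = 364.
With the subsidy, sellers receive Ps = Pb + 62 for each unit, where Pb is the price buyers pay.
Supply in terms of Pb becomes xs = -761 + 9(Pb + 62) = -203 + 9Pb. Setting this equal to demand: 1176.5 - 6.5Pb = -203 + 9Pb, so Pb = 89.
Sellers receive Ps = 89 + 62 = 151; x' = 1176.5 − 6.5·89 = 598.
The subsidy expands output by 598 − 364 = 234 past the efficient level; on those units the gap between marginal cost and willingness to pay runs from 0 up to 62.
DWL = ½ × 62 × 234 = 7254.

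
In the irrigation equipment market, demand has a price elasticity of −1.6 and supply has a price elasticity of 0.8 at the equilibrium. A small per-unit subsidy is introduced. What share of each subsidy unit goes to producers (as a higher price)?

For a small subsidy around the equilibrium, the benefit split depends on the relative slopes, which at a point are proportional to the elasticities.
Buyer share = εs/(εs + |εd|) = 0.8/(0.8 + 1.6) = 1/3; seller share = |εd|/(εs + |εd|) = 2/3.
So producers capture 2/3 of the subsidy.

Producer share = 2/3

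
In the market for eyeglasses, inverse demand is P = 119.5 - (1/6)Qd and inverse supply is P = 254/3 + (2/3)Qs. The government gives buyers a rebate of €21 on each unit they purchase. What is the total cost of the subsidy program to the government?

Pre-subsidy: 119.5 - (1/6)Q = 254/3 + (2/3)Q gives Q* = 41.8 and P* = 1688/15.
With the rebate, buyers effectively pay Pb = Ps − 21, where Ps is the price sellers receive.
On the curves, Pb = 119.5 - (1/6)Q and Ps = 254/3 + (2/3)Q; the wedge Ps − Pb = 21 gives 254/3 + (2/3)Q − (119.5 - (1/6)Q) = 21, so Q' = 67.
Then Pb = 119.5 − (1/6)·67 = 325/3 and Ps = 254/3 + (2/3)·67 = 388/3.
Government outlay = subsidy × quantity = 21 × 67 = 1407.

Government cost = €1407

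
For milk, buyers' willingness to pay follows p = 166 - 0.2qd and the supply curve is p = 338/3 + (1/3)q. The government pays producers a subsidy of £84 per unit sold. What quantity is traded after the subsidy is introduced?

q' = 257.5

Pre-subsidy: 166 - 0.2q = 338/3 + (1/3)q gives q* = 100 and p* = 146.
With the subsidy, sellers receive ps = pb + 84 for each unit, where pb is the price buyers pay.
On the curves, pb = 166 - 0.2q and ps = 338/3 + (1/3)q; the wedge ps − pb = 84 gives 338/3 + (1/3)q − (166 - 0.2q) = 84, so q' = 257.5.
Then pb = 166 − 0.2·257.5 = 114.5 and ps = 338/3 + (1/3)·257.5 = 198.5.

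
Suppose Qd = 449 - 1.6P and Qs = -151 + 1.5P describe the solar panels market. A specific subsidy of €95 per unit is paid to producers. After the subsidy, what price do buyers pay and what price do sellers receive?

Pre-subsidy: 449 - 1.6P = -151 + 1.5P gives P* = 6000/31, Q* = 4319/31.
With the subsidy, sellers receive Ps = Pb + 95 for each unit, where Pb is the price buyers pay.
Supply in terms of Pb becomes Qs = -151 + 1.5(Pb + 95) = -8.5 + 1.5Pb. Setting this equal to demand: 449 - 1.6Pb = -8.5 + 1.5Pb, so Pb = 4575/31.
Sellers receive Ps = 4575/31 + 95 = 7520/31; Q' = 449 − 1.6·(4575/31) = 6599/31.

Buyers pay 4575/31; sellers receive 7520/31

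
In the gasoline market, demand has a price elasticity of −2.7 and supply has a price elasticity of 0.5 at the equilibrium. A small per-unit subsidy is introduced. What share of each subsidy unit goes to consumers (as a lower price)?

For a small subsidy around the equilibrium, the benefit split depends on the relative slopes, which at a point are proportional to the elasticities.
Buyer share = εs/(εs + |εd|) = 0.5/(0.5 + 2.7) = 0.15625; seller share = |εd|/(εs + |εd|) = 0.84375.

Consumer share = 0.15625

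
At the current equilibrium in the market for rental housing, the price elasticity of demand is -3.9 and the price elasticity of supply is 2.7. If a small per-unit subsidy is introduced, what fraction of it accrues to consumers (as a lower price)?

Consumer share = 9/22

For a small subsidy around the equilibrium, the benefit split depends on the relative slopes, which at a point are proportional to the elasticities.
Buyer share = εs/(εs + |εd|) = 2.7/(2.7 + 3.9) = 9/22; seller share = |εd|/(εs + |εd|) = 13/22.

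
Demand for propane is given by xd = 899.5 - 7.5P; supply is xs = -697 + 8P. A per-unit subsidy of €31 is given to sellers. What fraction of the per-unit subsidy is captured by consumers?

Consumer share = 16/31

Pre-subsidy: 899.5 - 7.5P = -697 + 8P gives P* = 103, x* = 127.
With the subsidy, sellers receive Ps = Pb + 31 for each unit, where Pb is the price buyers pay.
Supply in terms of Pb becomes xs = -697 + 8(Pb + 31) = -449 + 8Pb. Setting this equal to demand: 899.5 - 7.5Pb = -449 + 8Pb, so Pb = 87.
Sellers receive Ps = 87 + 31 = 118; x' = 899.5 − 7.5·87 = 247.
Buyers' price falls by P* − Pb = 103 − 87 = 16; sellers' price rises by Ps − P* = 118 − 103 = 15.
So consumers capture 16/31 = 16/31 of each unit of subsidy.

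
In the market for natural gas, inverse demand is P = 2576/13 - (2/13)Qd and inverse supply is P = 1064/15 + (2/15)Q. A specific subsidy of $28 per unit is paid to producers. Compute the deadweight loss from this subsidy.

Pre-subsidy: 2576/13 - (2/13)Q = 1064/15 + (2/15)Q gives Q* = 443 and P* = 130.
With the subsidy, sellers receive Ps = Pb + 28 for each unit, where Pb is the price buyers pay.
On the curves, Pb = 2576/13 - (2/13)Q and Ps = 1064/15 + (2/15)Q; the wedge Ps − Pb = 28 gives 1064/15 + (2/15)Q − (2576/13 - (2/13)Q) = 28, so Q' = 540.5.
Then Pb = 2576/13 − (2/13)·540.5 = 115 and Ps = 1064/15 + (2/15)·540.5 = 143.
The subsidy expands output by 540.5 − 443 = 97.5 past the efficient level; on those units the gap between marginal cost and willingness to pay runs from 0 up to 28.
DWL = ½ × 28 × 97.5 = 1365.

Deadweight loss = $1365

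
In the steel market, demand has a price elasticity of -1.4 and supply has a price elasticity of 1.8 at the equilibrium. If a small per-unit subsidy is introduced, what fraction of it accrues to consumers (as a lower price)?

Consumer share = 0.5625

For a small subsidy around the equilibrium, the benefit split depends on the relative slopes, which at a point are proportional to the elasticities.
Buyer share = εs/(εs + |εd|) = 1.8/(1.8 + 1.4) = 0.5625; seller share = |εd|/(εs + |εd|) = 0.4375.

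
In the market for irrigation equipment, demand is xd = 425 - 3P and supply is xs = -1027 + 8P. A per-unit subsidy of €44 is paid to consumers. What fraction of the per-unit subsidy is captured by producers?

Pre-subsidy: 425 - 3P = -1027 + 8P gives P* = 132, x* = 29.
With the rebate, buyers effectively pay Pb = Ps − 44, where Ps is the price sellers receive.
Demand in terms of Ps becomes xd = 425 − 3(Ps − 44) = 557 - 3Ps. Setting this equal to supply: 557 - 3Ps = -1027 + 8Ps, so Ps = 144.
Buyers pay Pb = 144 − 44 = 100; x' = -1027 + 8·144 = 125.
Buyers' price falls by P* − Pb = 132 − 100 = 32; sellers' price rises by Ps − P* = 144 − 132 = 12.
So producers capture 12/44 = 3/11 of each unit of subsidy.

Producer share = 3/11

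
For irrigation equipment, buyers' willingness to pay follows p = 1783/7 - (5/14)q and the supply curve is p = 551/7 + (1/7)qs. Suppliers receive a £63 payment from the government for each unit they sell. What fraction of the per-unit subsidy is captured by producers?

Producer share = 2/7

Pre-subsidy: 1783/7 - (5/14)q = 551/7 + (1/7)q gives q* = 352 and p* = 129.
With the subsidy, sellers receive ps = pb + 63 for each unit, where pb is the price buyers pay.
On the curves, pb = 1783/7 - (5/14)q and ps = 551/7 + (1/7)q; the wedge ps − pb = 63 gives 551/7 + (1/7)q − (1783/7 - (5/14)q) = 63, so q' = 478.
Then pb = 1783/7 − (5/14)·478 = 84 and ps = 551/7 + (1/7)·478 = 147.
Buyers' price falls by p* − pb = 129 − 84 = 45; sellers' price rises by ps − p* = 147 − 129 = 18.
So producers capture 18/63 = 2/7 of each unit of subsidy.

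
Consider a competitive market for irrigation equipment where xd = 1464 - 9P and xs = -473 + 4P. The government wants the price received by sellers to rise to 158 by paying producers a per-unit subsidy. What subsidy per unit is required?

At a seller price of 158, quantity supplied is -473 + 4·158 = 159.
Buyers absorb 159 only when they pay Pb with 1464 − 9·Pb = 159, i.e. Pb = 145.
s = Ps − Pb = 158 − 145 = 13.

Required subsidy s = 13 per unit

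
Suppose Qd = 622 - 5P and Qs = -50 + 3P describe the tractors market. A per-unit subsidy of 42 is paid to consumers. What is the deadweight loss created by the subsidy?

Deadweight loss = 1653.75

Pre-subsidy: 622 - 5P = -50 + 3P gives P* = 84, Q* = 202.
With the rebate, buyers effectively pay Pb = Ps − 42, where Ps is the price sellers receive.
Demand in terms of Ps becomes Qd = 622 − 5(Ps − 42) = 832 - 5Ps. Setting this equal to supply: 832 - 5Ps = -50 + 3Ps, so Ps = 110.25.
Buyers pay Pb = 110.25 − 42 = 68.25; Q' = -50 + 3·110.25 = 280.75.
The subsidy expands output by 280.75 − 202 = 78.75 past the efficient level; on those units the gap between marginal cost and willingness to pay runs from 0 up to 42.
DWL = ½ × 42 × 78.75 = 1653.75.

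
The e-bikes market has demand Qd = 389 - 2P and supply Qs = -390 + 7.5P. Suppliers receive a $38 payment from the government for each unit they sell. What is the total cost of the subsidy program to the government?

Pre-subsidy: 389 - 2P = -390 + 7.5P gives P* = 82, Q* = 225.
With the subsidy, sellers receive Ps = Pb + 38 for each unit, where Pb is the price buyers pay.
Supply in terms of Pb becomes Qs = -390 + 7.5(Pb + 38) = -105 + 7.5Pb. Setting this equal to demand: 389 - 2Pb = -105 + 7.5Pb, so Pb = 52.
Sellers receive Ps = 52 + 38 = 90; Q' = 389 − 2·52 = 285.
Government outlay = subsidy × quantity = 38 × 285 = 10830.

Government cost = $10830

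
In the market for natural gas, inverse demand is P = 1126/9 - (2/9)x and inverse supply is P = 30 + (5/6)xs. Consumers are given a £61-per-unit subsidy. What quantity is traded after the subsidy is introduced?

Pre-subsidy: 1126/9 - (2/9)x = 30 + (5/6)x gives x* = 1712/19 and P* = 5990/57.
With the rebate, buyers effectively pay Pb = Ps − 61, where Ps is the price sellers receive.
On the curves, Pb = 1126/9 - (2/9)x and Ps = 30 + (5/6)x; the wedge Ps − Pb = 61 gives 30 + (5/6)x − (1126/9 - (2/9)x) = 61, so x' = 2810/19.
Then Pb = 1126/9 − (2/9)·(2810/19) = 5258/57 and Ps = 30 + (5/6)·(2810/19) = 8735/57.

x' = 2810/19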